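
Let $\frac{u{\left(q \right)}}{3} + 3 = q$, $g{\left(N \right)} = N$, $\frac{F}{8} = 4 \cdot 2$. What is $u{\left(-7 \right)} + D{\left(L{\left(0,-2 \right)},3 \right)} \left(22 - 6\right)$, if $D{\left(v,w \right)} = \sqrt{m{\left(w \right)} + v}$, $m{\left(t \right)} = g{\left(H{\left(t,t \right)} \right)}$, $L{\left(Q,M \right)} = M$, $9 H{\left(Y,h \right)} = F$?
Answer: $-30 + \frac{16 \sqrt{46}}{3} \approx 6.1724$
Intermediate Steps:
$F = 64$ ($F = 8 \cdot 4 \cdot 2 = 8 \cdot 8 = 64$)
$H{\left(Y,h \right)} = \frac{64}{9}$ ($H{\left(Y,h \right)} = \frac{1}{9} \cdot 64 = \frac{64}{9}$)
$m{\left(t \right)} = \frac{64}{9}$
$u{\left(q \right)} = -9 + 3 q$
$D{\left(v,w \right)} = \sqrt{\frac{64}{9} + v}$
$u{\left(-7 \right)} + D{\left(L{\left(0,-2 \right)},3 \right)} \left(22 - 6\right) = \left(-9 + 3 \left(-7\right)\right) + \frac{\sqrt{64 + 9 \left(-2\right)}}{3} \left(22 - 6\right) = \left(-9 - 21\right) + \frac{\sqrt{64 - 18}}{3} \cdot 16 = -30 + \frac{\sqrt{46}}{3} \cdot 16 = -30 + \frac{16 \sqrt{46}}{3}$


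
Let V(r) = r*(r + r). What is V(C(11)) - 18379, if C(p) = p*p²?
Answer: 3524743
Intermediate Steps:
C(p) = p³
V(r) = 2*r² (V(r) = r*(2*r) = 2*r²)
V(C(11)) - 18379 = 2*(11³)² - 18379 = 2*1331² - 18379 = 2*1771561 - 18379 = 3543122 - 18379 = 3524743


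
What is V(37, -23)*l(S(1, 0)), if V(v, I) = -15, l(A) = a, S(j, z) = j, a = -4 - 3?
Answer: 105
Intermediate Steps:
a = -7
l(A) = -7
V(37, -23)*l(S(1, 0)) = -15*(-7) = 105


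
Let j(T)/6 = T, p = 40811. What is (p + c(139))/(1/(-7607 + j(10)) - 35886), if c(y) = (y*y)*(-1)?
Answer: -162185030/270831643 ≈ -0.59884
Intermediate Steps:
c(y) = -y² (c(y) = y²*(-1) = -y²)
j(T) = 6*T
(p + c(139))/(1/(-7607 + j(10)) - 35886) = (40811 - 1*139²)/(1/(-7607 + 6*10) - 35886) = (40811 - 1*19321)/(1/(-7607 + 60) - 35886) = (40811 - 19321)/(1/(-7547) - 35886) = 21490/(-1/7547 - 35886) = 21490/(-270831643/7547) = 21490*(-7547/270831643) = -162185030/270831643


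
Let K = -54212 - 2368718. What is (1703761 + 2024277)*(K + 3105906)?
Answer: 2546160481088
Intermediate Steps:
K = -2422930
(1703761 + 2024277)*(K + 3105906) = (1703761 + 2024277)*(-2422930 + 3105906) = 3728038*682976 = 2546160481088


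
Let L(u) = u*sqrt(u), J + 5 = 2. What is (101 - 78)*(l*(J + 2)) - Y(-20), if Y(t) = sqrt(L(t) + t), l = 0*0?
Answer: -2*sqrt(-5 - 10*I*sqrt(5)) ≈ -5.9855 + 7.4717*I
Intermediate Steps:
l = 0
J = -3 (J = -5 + 2 = -3)
L(u) = u**(3/2)
Y(t) = sqrt(t + t**(3/2)) (Y(t) = sqrt(t**(3/2) + t) = sqrt(t + t**(3/2)))
(101 - 78)*(l*(J + 2)) - Y(-20) = (101 - 78)*(0*(-3 + 2)) - sqrt(-20 + (-20)**(3/2)) = 23*(0*(-1)) - sqrt(-20 - 40*I*sqrt(5)) = 23*0 - sqrt(-20 - 40*I*sqrt(5)) = 0 - sqrt(-20 - 40*I*sqrt(5)) = -sqrt(-20 - 40*I*sqrt(5))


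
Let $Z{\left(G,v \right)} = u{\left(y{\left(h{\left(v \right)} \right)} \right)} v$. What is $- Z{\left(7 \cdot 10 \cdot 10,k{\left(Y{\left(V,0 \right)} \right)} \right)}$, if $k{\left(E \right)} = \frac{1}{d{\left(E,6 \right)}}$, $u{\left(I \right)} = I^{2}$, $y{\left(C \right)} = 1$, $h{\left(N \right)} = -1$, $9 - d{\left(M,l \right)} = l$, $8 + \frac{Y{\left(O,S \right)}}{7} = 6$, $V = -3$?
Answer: $- \frac{1}{3} \approx -0.33333$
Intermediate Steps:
$Y{\left(O,S \right)} = -14$ ($Y{\left(O,S \right)} = -56 + 7 \cdot 6 = -56 + 42 = -14$)
$d{\left(M,l \right)} = 9 - l$
$k{\left(E \right)} = \frac{1}{3}$ ($k{\left(E \right)} = \frac{1}{9 - 6} = \frac{1}{3}$)
$Z{\left(G,v \right)} = v$ ($Z{\left(G,v \right)} = 1^{2} v = 1 v = v$)
$- Z{\left(7 \cdot 10 \cdot 10,k{\left(Y{\left(V,0 \right)} \right)} \right)} = \left(-1\right) \frac{1}{3} = - \frac{1}{3}$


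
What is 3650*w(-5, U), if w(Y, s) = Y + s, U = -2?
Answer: -25550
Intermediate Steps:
3650*w(-5, U) = 3650*(-5 - 2) = 3650*(-7) = -25550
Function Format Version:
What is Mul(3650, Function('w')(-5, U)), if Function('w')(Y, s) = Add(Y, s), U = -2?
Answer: -25550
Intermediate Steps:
Mul(3650, Function('w')(-5, U)) = Mul(3650, Add(-5, -2)) = Mul(3650, -7) = -25550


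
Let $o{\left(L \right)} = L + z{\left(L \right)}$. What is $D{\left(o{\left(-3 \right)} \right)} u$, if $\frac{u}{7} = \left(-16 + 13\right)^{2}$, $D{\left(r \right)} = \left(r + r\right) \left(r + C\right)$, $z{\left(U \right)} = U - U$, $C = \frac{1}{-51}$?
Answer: $\frac{19404}{17} \approx 1141.4$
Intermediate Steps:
$C = - \frac{1}{51} \approx -0.019608$
$z{\left(U \right)} = 0$
$o{\left(L \right)} = L$ ($o{\left(L \right)} = L + 0 = L$)
$D{\left(r \right)} = 2 r \left(- \frac{1}{51} + r\right)$ ($D{\left(r \right)} = \left(r + r\right) \left(r - \frac{1}{51}\right) = 2 r \left(- \frac{1}{51} + r\right)$)
$u = 63$ ($u = 7 \left(-16 + 13\right)^{2} = 7 \left(-3\right)^{2} = 7 \cdot 9 = 63$)
$D{\left(o{\left(-3 \right)} \right)} u = \frac{2}{51} \left(-3\right) \left(-1 + 51 \left(-3\right)\right) 63 = \frac{2}{51} \left(-3\right) \left(-1 - 153\right) 63 = \frac{2}{51} \left(-3\right) \left(-154\right) 63 = \frac{308}{17} \cdot 63 = \frac{19404}{17}$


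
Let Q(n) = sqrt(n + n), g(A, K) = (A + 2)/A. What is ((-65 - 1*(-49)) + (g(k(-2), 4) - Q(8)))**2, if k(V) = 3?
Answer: 3025/9 ≈ 336.11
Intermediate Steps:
g(A, K) = (2 + A)/A
Q(n) = sqrt(2)*sqrt(n) (Q(n) = sqrt(2*n) = sqrt(2)*sqrt(n))
((-65 - 1*(-49)) + (g(k(-2), 4) - Q(8)))**2 = ((-65 - 1*(-49)) + ((2 + 3)/3 - sqrt(2)*sqrt(8)))**2 = ((-65 + 49) + ((1/3)*5 - sqrt(2)*2*sqrt(2)))**2 = (-16 + (5/3 - 1*4))**2 = (-16 + (5/3 - 4))**2 = (-16 - 7/3)**2 = (-55/3)**2 = 3025/9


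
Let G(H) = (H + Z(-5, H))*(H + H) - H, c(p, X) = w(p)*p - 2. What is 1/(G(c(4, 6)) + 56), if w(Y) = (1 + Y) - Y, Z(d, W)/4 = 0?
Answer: 1/62 ≈ 0.016129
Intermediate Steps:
Z(d, W) = 0 (Z(d, W) = 4*0 = 0)
w(Y) = 1
c(p, X) = -2 + p (c(p, X) = 1*p - 2 = p - 2 = -2 + p)
G(H) = -H + 2*H² (G(H) = (H + 0)*(H + H) - H = H*(2*H) - H = 2*H² - H = -H + 2*H²)
1/(G(c(4, 6)) + 56) = 1/((-2 + 4)*(-1 + 2*(-2 + 4)) + 56) = 1/(2*(-1 + 2*2) + 56) = 1/(2*(-1 + 4) + 56) = 1/(2*3 + 56) = 1/(6 + 56) = 1/62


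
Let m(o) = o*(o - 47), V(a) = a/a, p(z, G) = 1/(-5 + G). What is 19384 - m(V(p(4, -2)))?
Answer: 19430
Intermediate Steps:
V(a) = 1
m(o) = o*(-47 + o)
19384 - m(V(p(4, -2))) = 19384 - (-47 + 1) = 19384 - (-46) = 19384 - 1*(-46) = 19384 + 46 = 19430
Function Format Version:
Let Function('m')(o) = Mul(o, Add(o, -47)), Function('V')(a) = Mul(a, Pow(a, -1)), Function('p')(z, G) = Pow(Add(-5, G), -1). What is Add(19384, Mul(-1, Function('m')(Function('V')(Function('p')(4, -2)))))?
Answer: 19430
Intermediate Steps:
Function('V')(a) = 1
Function('m')(o) = Mul(o, Add(-47, o))
Add(19384, Mul(-1, Function('m')(Function('V')(Function('p')(4, -2))))) = Add(19384, Mul(-1, Mul(1, Add(-47, 1)))) = Add(19384, Mul(-1, Mul(1, -46))) = Add(19384, Mul(-1, -46)) = Add(19384, 46) = 19430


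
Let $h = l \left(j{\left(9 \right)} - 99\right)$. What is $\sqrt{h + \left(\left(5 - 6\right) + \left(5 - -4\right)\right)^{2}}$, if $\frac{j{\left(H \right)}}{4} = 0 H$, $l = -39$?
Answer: $5 \sqrt{157} \approx 62.65$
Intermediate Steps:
$j{\left(H \right)} = 0$ ($j{\left(H \right)} = 4 \cdot 0 H = 4 \cdot 0 = 0$)
$h = 3861$ ($h = - 39 \left(0 - 99\right) = \left(-39\right) \left(-99\right) = 3861$)
$\sqrt{h + \left(\left(5 - 6\right) + \left(5 - -4\right)\right)^{2}} = \sqrt{3861 + \left(\left(5 - 6\right) + \left(5 - -4\right)\right)^{2}} = \sqrt{3861 + \left(\left(5 - 6\right) + \left(5 + 4\right)\right)^{2}} = \sqrt{3861 + \left(-1 + 9\right)^{2}} = \sqrt{3861 + 8^{2}} = \sqrt{3861 + 64} = \sqrt{3925} = 5 \sqrt{157}$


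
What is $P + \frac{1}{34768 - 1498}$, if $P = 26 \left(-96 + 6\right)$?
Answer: $- \frac{77851799}{33270} \approx -2340.0$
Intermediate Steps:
$P = -2340$ ($P = 26 \left(-90\right) = -2340$)
$P + \frac{1}{34768 - 1498} = -2340 + \frac{1}{34768 - 1498} = -2340 + \frac{1}{33270} = - \frac{77851799}{33270}$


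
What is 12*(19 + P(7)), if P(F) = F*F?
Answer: 816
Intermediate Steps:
P(F) = F**2
12*(19 + P(7)) = 12*(19 + 7**2) = 12*(19 + 49) = 12*68 = 816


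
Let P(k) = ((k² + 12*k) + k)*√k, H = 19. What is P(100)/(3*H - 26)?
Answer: 113000/31 ≈ 3645.2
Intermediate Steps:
P(k) = √k*(k² + 13*k) (P(k) = (k² + 13*k)*√k = √k*(k² + 13*k))
P(100)/(3*H - 26) = (100^(3/2)*(13 + 100))/(3*19 - 26) = (1000*113)/(57 - 26) = 113000/31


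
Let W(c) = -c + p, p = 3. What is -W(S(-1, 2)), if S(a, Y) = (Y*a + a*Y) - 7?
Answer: -14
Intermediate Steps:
S(a, Y) = -7 + 2*Y*a (S(a, Y) = (Y*a + Y*a) - 7 = 2*Y*a - 7 = -7 + 2*Y*a)
W(c) = 3 - c (W(c) = -c + 3 = 3 - c)
-W(S(-1, 2)) = -(3 - (-7 + 2*2*(-1))) = -(3 - (-7 - 4)) = -(3 - 1*(-11)) = -(3 + 11) = -1*14 = -14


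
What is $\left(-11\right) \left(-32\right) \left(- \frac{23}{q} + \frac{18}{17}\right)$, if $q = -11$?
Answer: $\frac{18848}{17} \approx 1108.7$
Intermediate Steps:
$\left(-11\right) \left(-32\right) \left(- \frac{23}{q} + \frac{18}{17}\right) = \left(-11\right) \left(-32\right) \left(- \frac{23}{-11} + \frac{18}{17}\right) = 352 \left(\left(-23\right) \left(- \frac{1}{11}\right) + 18 \cdot \frac{1}{17}\right) = 352 \left(\frac{23}{11} + \frac{18}{17}\right) = 352 \cdot \frac{589}{187} = \frac{18848}{17}$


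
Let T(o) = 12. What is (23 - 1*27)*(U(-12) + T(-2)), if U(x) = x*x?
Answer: -624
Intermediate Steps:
U(x) = x²
(23 - 1*27)*(U(-12) + T(-2)) = (23 - 1*27)*((-12)² + 12) = (23 - 27)*(144 + 12) = -4*156 = -624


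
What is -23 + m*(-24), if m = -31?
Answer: 721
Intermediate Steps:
-23 + m*(-24) = -23 - 31*(-24) = -23 + 744 = 721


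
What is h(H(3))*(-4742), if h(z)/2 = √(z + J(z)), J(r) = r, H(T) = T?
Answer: -9484*√6 ≈ -23231.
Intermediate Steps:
h(z) = 2*√2*√z (h(z) = 2*√(z + z) = 2*√(2*z) = 2*(√2*√z) = 2*√2*√z)
h(H(3))*(-4742) = (2*√2*√3)*(-4742) = (2*√6)*(-4742) = -9484*√6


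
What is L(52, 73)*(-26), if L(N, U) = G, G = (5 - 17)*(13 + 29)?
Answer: 13104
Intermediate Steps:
G = -504 (G = -12*42 = -504)
L(N, U) = -504
L(52, 73)*(-26) = -504*(-26) = 13104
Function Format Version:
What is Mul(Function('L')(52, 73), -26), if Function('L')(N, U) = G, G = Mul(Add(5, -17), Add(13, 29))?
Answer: 13104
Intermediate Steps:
G = -504 (G = Mul(-12, 42) = -504)
Function('L')(N, U) = -504
Mul(Function('L')(52, 73), -26) = Mul(-504, -26) = 13104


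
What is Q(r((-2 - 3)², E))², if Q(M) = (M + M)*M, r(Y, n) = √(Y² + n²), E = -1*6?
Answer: 1747684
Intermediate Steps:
E = -6
Q(M) = 2*M² (Q(M) = (2*M)*M = 2*M²)
Q(r((-2 - 3)², E))² = (2*(√(((-2 - 3)²)² + (-6)²))²)² = (2*(√(((-5)²)² + 36))²)² = (2*(√(25² + 36))²)² = (2*(√(625 + 36))²)² = (2*(√661)²)² = (2*661)² = 1322² = 1747684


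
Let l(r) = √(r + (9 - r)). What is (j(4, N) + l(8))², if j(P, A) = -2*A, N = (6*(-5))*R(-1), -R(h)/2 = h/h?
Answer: 13689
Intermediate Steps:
l(r) = 3 (l(r) = √9 = 3)
R(h) = -2 (R(h) = -2*h/h = -2*1 = -2)
N = 60 (N = (6*(-5))*(-2) = -30*(-2) = 60)
(j(4, N) + l(8))² = (-2*60 + 3)² = (-120 + 3)² = (-117)² = 13689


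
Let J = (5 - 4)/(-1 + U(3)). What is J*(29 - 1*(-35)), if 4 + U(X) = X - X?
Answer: -64/5 ≈ -12.800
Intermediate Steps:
U(X) = -4 (U(X) = -4 + (X - X) = -4 + 0 = -4)
J = -⅕ (J = (5 - 4)/(-1 - 4) = 1/(-5) = 1*(-⅕) = -⅕ ≈ -0.20000)
J*(29 - 1*(-35)) = -(29 - 1*(-35))/5 = -(29 + 35)/5 = -⅕*64 = -64/5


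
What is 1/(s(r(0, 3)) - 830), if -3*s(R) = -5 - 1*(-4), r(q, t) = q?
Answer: -3/2489 ≈ -0.0012053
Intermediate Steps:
s(R) = ⅓ (s(R) = -(-5 - 1*(-4))/3 = -(-5 + 4)/3 = -⅓*(-1) = ⅓)
1/(s(r(0, 3)) - 830) = 1/(⅓ - 830) = 1/(-2489/3) = -3/2489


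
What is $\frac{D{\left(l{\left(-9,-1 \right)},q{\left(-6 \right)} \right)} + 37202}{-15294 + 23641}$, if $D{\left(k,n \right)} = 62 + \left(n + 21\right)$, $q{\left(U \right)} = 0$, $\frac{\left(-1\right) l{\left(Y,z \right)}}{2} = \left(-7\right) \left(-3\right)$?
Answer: $\frac{37285}{8347} \approx 4.4669$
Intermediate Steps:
$l{\left(Y,z \right)} = -42$ ($l{\left(Y,z \right)} = - 2 \left(\left(-7\right) \left(-3\right)\right) = \left(-2\right) 21 = -42$)
$D{\left(k,n \right)} = 83 + n$ ($D{\left(k,n \right)} = 62 + \left(21 + n\right) = 83 + n$)
$\frac{D{\left(l{\left(-9,-1 \right)},q{\left(-6 \right)} \right)} + 37202}{-15294 + 23641} = \frac{\left(83 + 0\right) + 37202}{-15294 + 23641} = \frac{83 + 37202}{8347} = 37285 \cdot \frac{1}{8347} = \frac{37285}{8347}$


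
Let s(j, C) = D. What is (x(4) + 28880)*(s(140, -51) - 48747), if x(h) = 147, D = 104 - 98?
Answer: -1414805007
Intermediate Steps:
D = 6
s(j, C) = 6
(x(4) + 28880)*(s(140, -51) - 48747) = (147 + 28880)*(6 - 48747) = 29027*(-48741) = -1414805007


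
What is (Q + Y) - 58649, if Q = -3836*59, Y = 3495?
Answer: -281478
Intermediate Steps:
Q = -226324
(Q + Y) - 58649 = (-226324 + 3495) - 58649 = -222829 - 58649 = -281478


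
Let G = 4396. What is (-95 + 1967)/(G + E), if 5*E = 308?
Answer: 585/1393 ≈ 0.41996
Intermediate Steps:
E = 308/5 (E = (⅕)*308 = 308/5 ≈ 61.600)
(-95 + 1967)/(G + E) = (-95 + 1967)/(4396 + 308/5) = 1872/(22288/5) = 1872*(5/22288) = 585/1393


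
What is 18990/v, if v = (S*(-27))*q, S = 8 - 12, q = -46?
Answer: -1055/276 ≈ -3.8225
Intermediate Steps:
S = -4
v = -4968 (v = -4*(-27)*(-46) = 108*(-46) = -4968)
18990/v = 18990/(-4968) = 18990*(-1/4968) = -1055/276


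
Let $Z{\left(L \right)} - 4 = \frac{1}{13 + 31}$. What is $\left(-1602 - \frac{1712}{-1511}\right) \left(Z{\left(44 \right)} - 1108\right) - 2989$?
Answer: $\frac{58649916287}{33242} \approx 1.7643 \cdot 10^{6}$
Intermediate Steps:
$Z{\left(L \right)} = \frac{177}{44}$ ($Z{\left(L \right)} = 4 + \frac{1}{13 + 31} = 4 + \frac{1}{44} = \frac{177}{44}$)
$\left(-1602 - \frac{1712}{-1511}\right) \left(Z{\left(44 \right)} - 1108\right) - 2989 = \left(-1602 - \frac{1712}{-1511}\right) \left(\frac{177}{44} - 1108\right) - 2989 = \left(-1602 - - \frac{1712}{1511}\right) \left(- \frac{48575}{44}\right) - 2989 = \left(-1602 + \frac{1712}{1511}\right) \left(- \frac{48575}{44}\right) - 2989 = \left(- \frac{2418910}{1511}\right) \left(- \frac{48575}{44}\right) - 2989 = \frac{58749276625}{33242} - 2989 = \frac{58649916287}{33242}$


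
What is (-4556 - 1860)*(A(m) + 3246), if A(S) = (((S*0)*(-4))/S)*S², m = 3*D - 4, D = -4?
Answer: -20826336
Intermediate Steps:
m = -16 (m = 3*(-4) - 4 = -12 - 4 = -16)
A(S) = 0 (A(S) = ((0*(-4))/S)*S² = (0/S)*S² = 0*S² = 0)
(-4556 - 1860)*(A(m) + 3246) = (-4556 - 1860)*(0 + 3246) = -6416*3246 = -20826336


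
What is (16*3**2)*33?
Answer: 4752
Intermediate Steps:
(16*3**2)*33 = (16*9)*33 = 144*33 = 4752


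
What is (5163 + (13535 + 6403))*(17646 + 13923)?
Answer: 792413469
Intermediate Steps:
(5163 + (13535 + 6403))*(17646 + 13923) = (5163 + 19938)*31569 = 25101*31569 = 792413469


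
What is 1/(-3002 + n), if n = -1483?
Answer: -1/4485 ≈ -0.00022297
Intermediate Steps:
1/(-3002 + n) = 1/(-3002 - 1483) = 1/(-4485) = -1/4485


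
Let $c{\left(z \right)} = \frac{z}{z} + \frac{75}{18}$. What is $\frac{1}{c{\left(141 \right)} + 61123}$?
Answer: $\frac{6}{366769} \approx 1.6359 \cdot 10^{-5}$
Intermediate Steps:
$c{\left(z \right)} = \frac{31}{6}$ ($c{\left(z \right)} = 1 + 75 \cdot \frac{1}{18} = 1 + \frac{25}{6} = \frac{31}{6}$)
$\frac{1}{c{\left(141 \right)} + 61123} = \frac{1}{\frac{31}{6} + 61123} = \frac{1}{\frac{366769}{6}} = \frac{6}{366769}$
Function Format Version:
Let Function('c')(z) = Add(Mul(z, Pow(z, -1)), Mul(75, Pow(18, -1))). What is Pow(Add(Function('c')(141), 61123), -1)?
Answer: Rational(6, 366769) ≈ 1.6359e-5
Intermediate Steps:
Function('c')(z) = Rational(31, 6) (Function('c')(z) = Add(1, Mul(75, Rational(1, 18))) = Add(1, Rational(25, 6)) = Rational(31, 6))
Pow(Add(Function('c')(141), 61123), -1) = Pow(Add(Rational(31, 6), 61123), -1) = Pow(Rational(366769, 6), -1) = Rational(6, 366769)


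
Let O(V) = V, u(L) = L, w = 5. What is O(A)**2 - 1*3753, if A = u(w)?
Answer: -3728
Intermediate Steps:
A = 5
O(A)**2 - 1*3753 = 5**2 - 1*3753 = 25 - 3753 = -3728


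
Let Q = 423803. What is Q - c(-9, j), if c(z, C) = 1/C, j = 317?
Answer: 134345550/317 ≈ 4.2380e+5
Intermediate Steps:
Q - c(-9, j) = 423803 - 1/317 = 134345550/317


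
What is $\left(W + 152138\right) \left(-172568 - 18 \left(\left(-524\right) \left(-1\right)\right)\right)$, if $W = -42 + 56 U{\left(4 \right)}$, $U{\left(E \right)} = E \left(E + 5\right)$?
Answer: $-28048384000$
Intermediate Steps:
$U{\left(E \right)} = E \left(5 + E\right)$
$W = 1974$ ($W = -42 + 56 \cdot 4 \left(5 + 4\right) = -42 + 56 \cdot 4 \cdot 9 = -42 + 56 \cdot 36 = -42 + 2016 = 1974$)
$\left(W + 152138\right) \left(-172568 - 18 \left(\left(-524\right) \left(-1\right)\right)\right) = \left(1974 + 152138\right) \left(-172568 - 18 \left(\left(-524\right) \left(-1\right)\right)\right) = 154112 \left(-172568 - 9432\right) = 154112 \left(-182000\right) = -28048384000$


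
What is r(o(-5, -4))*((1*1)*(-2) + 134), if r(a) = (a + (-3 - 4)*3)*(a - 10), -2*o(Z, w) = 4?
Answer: 36432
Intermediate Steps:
o(Z, w) = -2 (o(Z, w) = -1/2*4 = -2)
r(a) = (-21 + a)*(-10 + a) (r(a) = (a - 7*3)*(-10 + a) = (a - 21)*(-10 + a) = (-21 + a)*(-10 + a))
r(o(-5, -4))*((1*1)*(-2) + 134) = (210 + (-2)**2 - 31*(-2))*((1*1)*(-2) + 134) = (210 + 4 + 62)*(1*(-2) + 134) = 276*(-2 + 134) = 276*132 = 36432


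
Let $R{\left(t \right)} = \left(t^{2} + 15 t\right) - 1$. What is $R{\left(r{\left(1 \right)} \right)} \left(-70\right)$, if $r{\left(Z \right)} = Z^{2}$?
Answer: $-1050$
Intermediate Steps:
$R{\left(t \right)} = -1 + t^{2} + 15 t$
$R{\left(r{\left(1 \right)} \right)} \left(-70\right) = \left(-1 + \left(1^{2}\right)^{2} + 15 \cdot 1^{2}\right) \left(-70\right) = \left(-1 + 1^{2} + 15 \cdot 1\right) \left(-70\right) = \left(-1 + 1 + 15\right) \left(-70\right) = 15 \left(-70\right) = -1050$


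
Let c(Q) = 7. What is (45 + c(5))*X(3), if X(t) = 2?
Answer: 104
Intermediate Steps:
(45 + c(5))*X(3) = (45 + 7)*2 = 52*2 = 104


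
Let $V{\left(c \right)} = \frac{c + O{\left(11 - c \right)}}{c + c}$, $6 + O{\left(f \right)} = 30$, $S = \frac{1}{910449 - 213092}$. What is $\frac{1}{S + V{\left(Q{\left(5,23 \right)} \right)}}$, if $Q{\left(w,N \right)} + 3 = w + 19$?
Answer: $\frac{9762998}{10460369} \approx 0.93333$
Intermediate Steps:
$Q{\left(w,N \right)} = 16 + w$ ($Q{\left(w,N \right)} = -3 + \left(w + 19\right) = -3 + \left(19 + w\right) = 16 + w$)
$S = \frac{1}{697357}$ ($S = \frac{1}{910449 - 213092} = \frac{1}{697357} \approx 1.434 \cdot 10^{-6}$)
$O{\left(f \right)} = 24$ ($O{\left(f \right)} = -6 + 30 = 24$)
$V{\left(c \right)} = \frac{24 + c}{2 c}$ ($V{\left(c \right)} = \frac{c + 24}{c + c} = \frac{24 + c}{2 c}$)
$\frac{1}{S + V{\left(Q{\left(5,23 \right)} \right)}} = \frac{1}{\frac{1}{697357} + \frac{24 + \left(16 + 5\right)}{2 \left(16 + 5\right)}} = \frac{1}{\frac{1}{697357} + \frac{24 + 21}{2 \cdot 21}} = \frac{1}{\frac{1}{697357} + \frac{1}{2} \cdot \frac{1}{21} \cdot 45} = \frac{1}{\frac{1}{697357} + \frac{15}{14}} = \frac{1}{\frac{10460369}{9762998}} = \frac{9762998}{10460369}$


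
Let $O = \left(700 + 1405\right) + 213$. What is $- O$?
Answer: $-2318$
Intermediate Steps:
$O = 2318$ ($O = 2105 + 213 = 2318$)
$- O = \left(-1\right) 2318 = -2318$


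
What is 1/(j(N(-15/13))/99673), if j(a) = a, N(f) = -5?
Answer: -99673/5 ≈ -19935.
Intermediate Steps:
1/(j(N(-15/13))/99673) = 1/(-5/99673) = -99673/5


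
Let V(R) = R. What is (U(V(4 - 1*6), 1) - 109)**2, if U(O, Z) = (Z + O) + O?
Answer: 12544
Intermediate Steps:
U(O, Z) = Z + 2*O (U(O, Z) = (O + Z) + O = Z + 2*O)
(U(V(4 - 1*6), 1) - 109)**2 = ((1 + 2*(4 - 1*6)) - 109)**2 = ((1 + 2*(4 - 6)) - 109)**2 = ((1 + 2*(-2)) - 109)**2 = ((1 - 4) - 109)**2 = (-3 - 109)**2 = (-112)**2 = 12544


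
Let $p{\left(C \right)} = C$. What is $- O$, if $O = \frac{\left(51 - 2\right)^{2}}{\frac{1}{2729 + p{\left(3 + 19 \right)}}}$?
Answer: $-6605151$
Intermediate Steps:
$O = 6605151$ ($O = \frac{\left(51 - 2\right)^{2}}{\frac{1}{2729 + \left(3 + 19\right)}} = \frac{49^{2}}{\frac{1}{2729 + 22}} = \frac{2401}{\frac{1}{2751}} = 2401 \frac{1}{\frac{1}{2751}} = 2401 \cdot 2751 = 6605151$)
$- O = \left(-1\right) 6605151 = -6605151$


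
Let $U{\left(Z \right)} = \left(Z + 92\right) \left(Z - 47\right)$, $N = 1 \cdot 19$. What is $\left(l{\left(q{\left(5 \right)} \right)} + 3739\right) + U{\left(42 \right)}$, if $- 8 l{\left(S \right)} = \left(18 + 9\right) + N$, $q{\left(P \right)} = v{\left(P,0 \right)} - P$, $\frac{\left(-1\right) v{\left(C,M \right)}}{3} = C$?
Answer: $\frac{12253}{4} \approx 3063.3$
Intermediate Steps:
$N = 19$
$v{\left(C,M \right)} = - 3 C$
$U{\left(Z \right)} = \left(-47 + Z\right) \left(92 + Z\right)$ ($U{\left(Z \right)} = \left(92 + Z\right) \left(-47 + Z\right) = \left(-47 + Z\right) \left(92 + Z\right)$)
$q{\left(P \right)} = - 4 P$ ($q{\left(P \right)} = - 3 P - P = - 4 P$)
$l{\left(S \right)} = - \frac{23}{4}$ ($l{\left(S \right)} = - \frac{\left(18 + 9\right) + 19}{8} = - \frac{27 + 19}{8} = \left(- \frac{1}{8}\right) 46 = - \frac{23}{4}$)
$\left(l{\left(q{\left(5 \right)} \right)} + 3739\right) + U{\left(42 \right)} = \left(- \frac{23}{4} + 3739\right) + \left(-4324 + 42^{2} + 45 \cdot 42\right) = \frac{14933}{4} + \left(-4324 + 1764 + 1890\right) = \frac{14933}{4} - 670 = \frac{12253}{4}$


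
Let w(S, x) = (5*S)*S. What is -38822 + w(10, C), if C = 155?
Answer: -38322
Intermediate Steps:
w(S, x) = 5*S²
-38822 + w(10, C) = -38822 + 5*10² = -38822 + 5*100 = -38822 + 500 = -38322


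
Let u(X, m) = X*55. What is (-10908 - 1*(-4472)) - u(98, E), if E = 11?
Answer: -11826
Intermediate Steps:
u(X, m) = 55*X
(-10908 - 1*(-4472)) - u(98, E) = (-10908 - 1*(-4472)) - 55*98 = (-10908 + 4472) - 1*5390 = -6436 - 5390 = -11826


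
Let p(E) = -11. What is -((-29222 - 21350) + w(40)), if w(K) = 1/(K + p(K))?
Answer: 1466587/29 ≈ 50572.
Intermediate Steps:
w(K) = 1/(-11 + K) (w(K) = 1/(K - 11) = 1/(-11 + K))
-((-29222 - 21350) + w(40)) = -((-29222 - 21350) + 1/(-11 + 40)) = -(-50572 + 1/29) = -1*(-1466587/29) = 1466587/29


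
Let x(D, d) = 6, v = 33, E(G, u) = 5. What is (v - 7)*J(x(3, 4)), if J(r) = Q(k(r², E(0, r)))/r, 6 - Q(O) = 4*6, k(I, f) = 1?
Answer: -78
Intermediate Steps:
Q(O) = -18 (Q(O) = 6 - 4*6 = 6 - 1*24 = 6 - 24 = -18)
J(r) = -18/r
(v - 7)*J(x(3, 4)) = (33 - 7)*(-18/6) = 26*(-18*⅙) = 26*(-3) = -78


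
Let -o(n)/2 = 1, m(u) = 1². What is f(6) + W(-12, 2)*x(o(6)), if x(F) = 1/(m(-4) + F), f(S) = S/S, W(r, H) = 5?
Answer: -4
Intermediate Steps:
m(u) = 1
o(n) = -2 (o(n) = -2*1 = -2)
f(S) = 1
x(F) = 1/(1 + F)
f(6) + W(-12, 2)*x(o(6)) = 1 + 5/(1 - 2) = 1 + 5/(-1) = 1 + 5*(-1) = 1 - 5 = -4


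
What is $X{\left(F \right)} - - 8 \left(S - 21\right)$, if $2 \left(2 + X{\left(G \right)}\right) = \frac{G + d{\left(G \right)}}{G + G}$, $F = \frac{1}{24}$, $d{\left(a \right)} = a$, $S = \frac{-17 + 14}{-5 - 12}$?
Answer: $- \frac{5715}{34} \approx -168.09$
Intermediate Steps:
$S = \frac{3}{17}$ ($S = - \frac{3}{-17} = \left(-3\right) \left(- \frac{1}{17}\right) = \frac{3}{17} \approx 0.17647$)
$F = \frac{1}{24} \approx 0.041667$
$X{\left(G \right)} = - \frac{3}{2}$ ($X{\left(G \right)} = -2 + \frac{\left(G + G\right) \frac{1}{G + G}}{2} = -2 + \frac{2 G \frac{1}{2 G}}{2} = -2 + \frac{1}{2} \cdot 1 = -2 + \frac{1}{2} = - \frac{3}{2}$)
$X{\left(F \right)} - - 8 \left(S - 21\right) = - \frac{3}{2} - - 8 \left(\frac{3}{17} - 21\right) = - \frac{3}{2} - \left(-8\right) \left(- \frac{354}{17}\right) = - \frac{3}{2} - \frac{2832}{17} = - \frac{5715}{34}$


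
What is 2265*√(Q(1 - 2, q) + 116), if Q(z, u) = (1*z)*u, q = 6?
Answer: 2265*√110 ≈ 23756.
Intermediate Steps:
Q(z, u) = u*z (Q(z, u) = z*u = u*z)
2265*√(Q(1 - 2, q) + 116) = 2265*√(6*(1 - 2) + 116) = 2265*√(6*(-1) + 116) = 2265*√(-6 + 116) = 2265*√110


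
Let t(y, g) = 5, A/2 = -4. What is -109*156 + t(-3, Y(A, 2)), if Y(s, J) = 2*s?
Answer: -16999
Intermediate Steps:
A = -8 (A = 2*(-4) = -8)
-109*156 + t(-3, Y(A, 2)) = -109*156 + 5 = -17004 + 5 = -16999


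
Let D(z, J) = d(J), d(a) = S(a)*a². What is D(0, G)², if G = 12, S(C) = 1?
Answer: 20736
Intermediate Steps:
d(a) = a² (d(a) = 1*a² = a²)
D(z, J) = J²
D(0, G)² = (12²)² = 144² = 20736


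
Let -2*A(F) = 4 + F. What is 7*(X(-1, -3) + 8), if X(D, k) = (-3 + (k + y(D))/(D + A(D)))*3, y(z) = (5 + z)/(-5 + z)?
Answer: 119/5 ≈ 23.800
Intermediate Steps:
A(F) = -2 - F/2 (A(F) = -(4 + F)/2 = -2 - F/2)
y(z) = (5 + z)/(-5 + z)
X(D, k) = -9 + 3*(k + (5 + D)/(-5 + D))/(-2 + D/2) (X(D, k) = (-3 + (k + (5 + D)/(-5 + D))/(D + (-2 - D/2)))*3 = (-3 + (k + (5 + D)/(-5 + D))/(-2 + D/2))*3 = -9 + 3*(k + (5 + D)/(-5 + D))/(-2 + D/2))
7*(X(-1, -3) + 8) = 7*(3*(10 + 2*(-1) - (-5 - 1)*(-12 - 2*(-3) + 3*(-1)))/((-5 - 1)*(-4 - 1)) + 8) = 7*(3*(10 - 2 - 1*(-6)*(-12 + 6 - 3))/(-6*(-5)) + 8) = 7*(3*(-⅙)*(-⅕)*(10 - 2 - 1*(-6)*(-9)) + 8) = 7*(3*(-⅙)*(-⅕)*(10 - 2 - 54) + 8) = 7*(3*(-⅙)*(-⅕)*(-46) + 8) = 7*(-23/5 + 8) = 7*(17/5) = 119/5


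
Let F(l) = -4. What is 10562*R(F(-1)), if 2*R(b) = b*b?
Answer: 84496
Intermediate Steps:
R(b) = b²/2 (R(b) = (b*b)/2 = b²/2)
10562*R(F(-1)) = 10562*((½)*(-4)²) = 10562*((½)*16) = 10562*8 = 84496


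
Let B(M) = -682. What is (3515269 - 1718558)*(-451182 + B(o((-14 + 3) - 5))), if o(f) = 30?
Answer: -811869019304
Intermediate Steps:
(3515269 - 1718558)*(-451182 + B(o((-14 + 3) - 5))) = (3515269 - 1718558)*(-451182 - 682) = 1796711*(-451864) = -811869019304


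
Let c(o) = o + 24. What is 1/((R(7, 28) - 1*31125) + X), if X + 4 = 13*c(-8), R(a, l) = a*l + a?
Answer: -1/30718 ≈ -3.2554e-5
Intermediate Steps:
c(o) = 24 + o
R(a, l) = a + a*l
X = 204 (X = -4 + 13*(24 - 8) = -4 + 13*16 = -4 + 208 = 204)
1/((R(7, 28) - 1*31125) + X) = 1/((7*(1 + 28) - 1*31125) + 204) = 1/((7*29 - 31125) + 204) = 1/((203 - 31125) + 204) = 1/(-30922 + 204) = 1/(-30718) = -1/30718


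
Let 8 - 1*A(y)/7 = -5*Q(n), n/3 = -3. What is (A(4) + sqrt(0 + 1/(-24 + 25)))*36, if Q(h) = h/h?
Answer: 3312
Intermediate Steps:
n = -9 (n = 3*(-3) = -9)
Q(h) = 1
A(y) = 91 (A(y) = 56 - (-35) = 56 - 7*(-5) = 56 + 35 = 91)
(A(4) + sqrt(0 + 1/(-24 + 25)))*36 = (91 + sqrt(0 + 1/(-24 + 25)))*36 = (91 + sqrt(0 + 1/1))*36 = (91 + sqrt(0 + 1))*36 = (91 + sqrt(1))*36 = (91 + 1)*36 = 92*36 = 3312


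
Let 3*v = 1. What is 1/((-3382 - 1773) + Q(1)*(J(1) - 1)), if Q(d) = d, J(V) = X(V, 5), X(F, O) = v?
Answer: -3/15467 ≈ -0.00019396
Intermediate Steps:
v = ⅓ (v = (⅓)*1 = ⅓ ≈ 0.33333)
X(F, O) = ⅓
J(V) = ⅓
1/((-3382 - 1773) + Q(1)*(J(1) - 1)) = 1/((-3382 - 1773) + 1*(⅓ - 1)) = 1/(-5155 + 1*(-⅔)) = 1/(-5155 - ⅔) = 1/(-15467/3) = -3/15467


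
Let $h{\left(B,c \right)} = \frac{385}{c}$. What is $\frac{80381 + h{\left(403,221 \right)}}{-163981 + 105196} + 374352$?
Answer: $\frac{4863370628134}{12991485} \approx 3.7435 \cdot 10^{5}$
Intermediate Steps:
$\frac{80381 + h{\left(403,221 \right)}}{-163981 + 105196} + 374352 = \frac{80381 + \frac{385}{221}}{-163981 + 105196} + 374352 = \frac{80381 + 385 \cdot \frac{1}{221}}{-58785} + 374352 = \left(80381 + \frac{385}{221}\right) \left(- \frac{1}{58785}\right) + 374352 = \frac{17764586}{221} \left(- \frac{1}{58785}\right) + 374352 = - \frac{17764586}{12991485} + 374352 = \frac{4863370628134}{12991485}$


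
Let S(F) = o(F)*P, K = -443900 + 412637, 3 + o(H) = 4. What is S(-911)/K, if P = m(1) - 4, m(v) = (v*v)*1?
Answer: 1/10421 ≈ 9.5960e-5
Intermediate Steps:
o(H) = 1 (o(H) = -3 + 4 = 1)
m(v) = v**2 (m(v) = v**2*1 = v**2)
K = -31263
P = -3 (P = 1**2 - 4 = 1 - 4 = -3)
S(F) = -3 (S(F) = 1*(-3) = -3)
S(-911)/K = -3/(-31263) = -3*(-1/31263) = 1/10421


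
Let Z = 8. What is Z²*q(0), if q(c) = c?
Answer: 0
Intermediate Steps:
Z²*q(0) = 8²*0 = 64*0 = 0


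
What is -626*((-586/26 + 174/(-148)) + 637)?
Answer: -184664053/481 ≈ -3.8392e+5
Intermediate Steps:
-626*((-586/26 + 174/(-148)) + 637) = -626*((-586*1/26 + 174*(-1/148)) + 637) = -626*((-293/13 - 87/74) + 637) = -626*(-22813/962 + 637) = -626*589981/962 = -184664053/481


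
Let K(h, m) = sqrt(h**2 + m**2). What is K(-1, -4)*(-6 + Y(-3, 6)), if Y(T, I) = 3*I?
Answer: 12*sqrt(17) ≈ 49.477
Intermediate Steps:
K(-1, -4)*(-6 + Y(-3, 6)) = sqrt((-1)**2 + (-4)**2)*(-6 + 3*6) = sqrt(1 + 16)*(-6 + 18) = sqrt(17)*12 = 12*sqrt(17)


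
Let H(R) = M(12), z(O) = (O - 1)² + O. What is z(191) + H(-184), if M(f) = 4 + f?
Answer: 36307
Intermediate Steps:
z(O) = O + (-1 + O)² (z(O) = (-1 + O)² + O = O + (-1 + O)²)
H(R) = 16 (H(R) = 4 + 12 = 16)
z(191) + H(-184) = (191 + (-1 + 191)²) + 16 = (191 + 190²) + 16 = (191 + 36100) + 16 = 36291 + 16 = 36307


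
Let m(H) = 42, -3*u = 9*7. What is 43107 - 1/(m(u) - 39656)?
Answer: 1707640699/39614 ≈ 43107.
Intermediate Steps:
u = -21 (u = -3*7 = -1/3*63 = -21)
43107 - 1/(m(u) - 39656) = 43107 - 1/(42 - 39656) = 43107 - 1/(-39614) = 43107 - 1*(-1/39614) = 43107 + 1/39614 = 1707640699/39614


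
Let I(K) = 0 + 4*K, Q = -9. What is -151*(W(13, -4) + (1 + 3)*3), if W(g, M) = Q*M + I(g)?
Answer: -15100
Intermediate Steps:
I(K) = 4*K
W(g, M) = -9*M + 4*g
-151*(W(13, -4) + (1 + 3)*3) = -151*((-9*(-4) + 4*13) + (1 + 3)*3) = -151*((36 + 52) + 4*3) = -151*(88 + 12) = -151*100 = -15100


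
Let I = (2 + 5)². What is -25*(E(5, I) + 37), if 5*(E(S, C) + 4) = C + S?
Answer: -1095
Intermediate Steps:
I = 49 (I = 7² = 49)
E(S, C) = -4 + C/5 + S/5 (E(S, C) = -4 + (C + S)/5 = -4 + (C/5 + S/5) = -4 + C/5 + S/5)
-25*(E(5, I) + 37) = -25*((-4 + (⅕)*49 + (⅕)*5) + 37) = -25*((-4 + 49/5 + 1) + 37) = -25*(34/5 + 37) = -25*219/5 = -1095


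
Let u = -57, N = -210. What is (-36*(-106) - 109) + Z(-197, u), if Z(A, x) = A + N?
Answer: 3300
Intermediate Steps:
Z(A, x) = -210 + A (Z(A, x) = A - 210 = -210 + A)
(-36*(-106) - 109) + Z(-197, u) = (-36*(-106) - 109) + (-210 - 197) = (3816 - 109) - 407 = 3707 - 407 = 3300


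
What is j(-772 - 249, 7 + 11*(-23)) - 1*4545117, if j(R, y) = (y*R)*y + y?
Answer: -66332199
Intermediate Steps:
j(R, y) = y + R*y² (j(R, y) = (R*y)*y + y = R*y² + y = y + R*y²)
j(-772 - 249, 7 + 11*(-23)) - 1*4545117 = (7 + 11*(-23))*(1 + (-772 - 249)*(7 + 11*(-23))) - 1*4545117 = (7 - 253)*(1 - 1021*(7 - 253)) - 4545117 = -246*(1 - 1021*(-246)) - 4545117 = -246*(1 + 251166) - 4545117 = -246*251167 - 4545117 = -61787082 - 4545117 = -66332199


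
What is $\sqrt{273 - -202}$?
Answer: $5 \sqrt{19} \approx 21.794$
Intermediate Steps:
$\sqrt{273 - -202} = \sqrt{273 + \left(-42 + 244\right)} = \sqrt{273 + 202} = \sqrt{475} = 5 \sqrt{19}$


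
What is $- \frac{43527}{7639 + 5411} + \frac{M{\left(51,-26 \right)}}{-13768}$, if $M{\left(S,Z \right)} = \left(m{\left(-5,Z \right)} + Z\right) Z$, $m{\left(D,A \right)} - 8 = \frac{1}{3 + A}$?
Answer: $- \frac{1160353619}{344372100} \approx -3.3695$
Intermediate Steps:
$m{\left(D,A \right)} = 8 + \frac{1}{3 + A}$
$M{\left(S,Z \right)} = Z \left(Z + \frac{25 + 8 Z}{3 + Z}\right)$ ($M{\left(S,Z \right)} = \left(\frac{25 + 8 Z}{3 + Z} + Z\right) Z = \left(Z + \frac{25 + 8 Z}{3 + Z}\right) Z = Z \left(Z + \frac{25 + 8 Z}{3 + Z}\right)$)
$- \frac{43527}{7639 + 5411} + \frac{M{\left(51,-26 \right)}}{-13768} = - \frac{43527}{7639 + 5411} + \frac{\left(-26\right) \frac{1}{3 - 26} \left(25 + \left(-26\right)^{2} + 11 \left(-26\right)\right)}{-13768} = - \frac{43527}{13050} + - \frac{26 \left(25 + 676 - 286\right)}{-23} \left(- \frac{1}{13768}\right) = \left(-43527\right) \frac{1}{13050} + \left(-26\right) \left(- \frac{1}{23}\right) 415 \left(- \frac{1}{13768}\right) = - \frac{14509}{4350} + \frac{10790}{23} \left(- \frac{1}{13768}\right) = - \frac{14509}{4350} - \frac{5395}{158332} = - \frac{1160353619}{344372100}$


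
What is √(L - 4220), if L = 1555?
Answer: I*√2665 ≈ 51.624*I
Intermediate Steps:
√(L - 4220) = √(1555 - 4220) = √(-2665) = I*√2665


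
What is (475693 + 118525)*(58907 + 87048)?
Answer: 86729088190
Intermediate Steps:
(475693 + 118525)*(58907 + 87048) = 594218*145955 = 86729088190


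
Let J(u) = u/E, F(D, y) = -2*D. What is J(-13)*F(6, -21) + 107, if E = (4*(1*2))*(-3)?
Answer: 201/2 ≈ 100.50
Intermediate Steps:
E = -24 (E = (4*2)*(-3) = 8*(-3) = -24)
J(u) = -u/24 (J(u) = u/(-24) = u*(-1/24) = -u/24)
J(-13)*F(6, -21) + 107 = (-1/24*(-13))*(-2*6) + 107 = (13/24)*(-12) + 107 = -13/2 + 107 = 201/2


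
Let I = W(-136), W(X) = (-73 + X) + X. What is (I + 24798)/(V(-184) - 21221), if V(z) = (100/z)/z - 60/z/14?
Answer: -131708304/114300023 ≈ -1.1523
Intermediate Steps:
W(X) = -73 + 2*X
I = -345 (I = -73 + 2*(-136) = -73 - 272 = -345)
V(z) = 100/z² - 30/(7*z) (V(z) = 100/z² - 60/z*(1/14) = 100/z² - 30/(7*z))
(I + 24798)/(V(-184) - 21221) = (-345 + 24798)/((10/7)*(70 - 3*(-184))/(-184)² - 21221) = 24453/((10/7)*(1/33856)*(70 + 552) - 21221) = 24453/((10/7)*(1/33856)*622 - 21221) = 24453/(1555/59248 - 21221) = 24453/(-1257300253/59248) = 24453*(-59248/1257300253) = -131708304/114300023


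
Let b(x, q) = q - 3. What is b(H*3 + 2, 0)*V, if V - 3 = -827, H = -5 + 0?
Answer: 2472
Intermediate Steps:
H = -5
V = -824 (V = 3 - 827 = -824)
b(x, q) = -3 + q
b(H*3 + 2, 0)*V = (-3 + 0)*(-824) = -3*(-824) = 2472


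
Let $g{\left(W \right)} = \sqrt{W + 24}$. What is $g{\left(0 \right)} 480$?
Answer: $960 \sqrt{6} \approx 2351.5$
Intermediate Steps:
$g{\left(W \right)} = \sqrt{24 + W}$
$g{\left(0 \right)} 480 = \sqrt{24 + 0} \cdot 480 = \sqrt{24} \cdot 480 = 2 \sqrt{6} \cdot 480 = 960 \sqrt{6}$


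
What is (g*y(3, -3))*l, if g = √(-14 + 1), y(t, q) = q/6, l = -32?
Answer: 16*I*√13 ≈ 57.689*I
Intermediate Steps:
y(t, q) = q/6 (y(t, q) = q*(⅙) = q/6)
g = I*√13 (g = √(-13) = I*√13 ≈ 3.6056*I)
(g*y(3, -3))*l = ((I*√13)*((⅙)*(-3)))*(-32) = ((I*√13)*(-½))*(-32) = -I*√13/2*(-32) = 16*I*√13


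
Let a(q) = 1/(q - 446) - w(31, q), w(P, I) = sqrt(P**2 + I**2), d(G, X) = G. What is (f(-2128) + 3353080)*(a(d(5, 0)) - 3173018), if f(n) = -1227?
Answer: -4690251050289967/441 - 3351853*sqrt(986) ≈ -1.0636e+13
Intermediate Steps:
w(P, I) = sqrt(I**2 + P**2)
a(q) = 1/(-446 + q) - sqrt(961 + q**2) (a(q) = 1/(q - 446) - sqrt(q**2 + 31**2) = 1/(-446 + q) - sqrt(q**2 + 961) = 1/(-446 + q) - sqrt(961 + q**2))
(f(-2128) + 3353080)*(a(d(5, 0)) - 3173018) = (-1227 + 3353080)*((1 + 446*sqrt(961 + 5**2) - 1*5*sqrt(961 + 5**2))/(-446 + 5) - 3173018) = 3351853*((1 + 446*sqrt(961 + 25) - 1*5*sqrt(961 + 25))/(-441) - 3173018) = 3351853*(-(1 + 446*sqrt(986) - 1*5*sqrt(986))/441 - 3173018) = 3351853*(-(1 + 446*sqrt(986) - 5*sqrt(986))/441 - 3173018) = 3351853*(-(1 + 441*sqrt(986))/441 - 3173018) = 3351853*((-1/441 - sqrt(986)) - 3173018) = 3351853*(-1399300939/441 - sqrt(986)) = -4690251050289967/441 - 3351853*sqrt(986)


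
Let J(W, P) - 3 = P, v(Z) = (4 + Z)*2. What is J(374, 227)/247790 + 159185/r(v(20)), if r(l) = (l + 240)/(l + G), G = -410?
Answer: -713944562503/3568176 ≈ -2.0009e+5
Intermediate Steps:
v(Z) = 8 + 2*Z
J(W, P) = 3 + P
r(l) = (240 + l)/(-410 + l) (r(l) = (l + 240)/(l - 410) = (240 + l)/(-410 + l))
J(374, 227)/247790 + 159185/r(v(20)) = (3 + 227)/247790 + 159185/(((240 + (8 + 2*20))/(-410 + (8 + 2*20)))) = 230*(1/247790) + 159185/(((240 + (8 + 40))/(-410 + (8 + 40)))) = 23/24779 + 159185/(((240 + 48)/(-410 + 48))) = 23/24779 + 159185/((288/(-362))) = 23/24779 + 159185/((-1/362*288)) = 23/24779 + 159185/(-144/181) = 23/24779 + 159185*(-181/144) = 23/24779 - 28812485/144 = -713944562503/3568176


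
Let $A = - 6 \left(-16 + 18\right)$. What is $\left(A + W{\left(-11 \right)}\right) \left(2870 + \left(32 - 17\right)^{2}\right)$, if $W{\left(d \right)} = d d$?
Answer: $337355$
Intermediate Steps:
$A = -12$ ($A = \left(-6\right) 2 = -12$)
$W{\left(d \right)} = d^{2}$
$\left(A + W{\left(-11 \right)}\right) \left(2870 + \left(32 - 17\right)^{2}\right) = \left(-12 + \left(-11\right)^{2}\right) \left(2870 + \left(32 - 17\right)^{2}\right) = \left(-12 + 121\right) \left(2870 + 15^{2}\right) = 109 \left(2870 + 225\right) = 109 \cdot 3095 = 337355$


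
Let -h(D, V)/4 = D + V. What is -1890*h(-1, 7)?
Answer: 45360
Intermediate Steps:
h(D, V) = -4*D - 4*V (h(D, V) = -4*(D + V) = -4*D - 4*V)
-1890*h(-1, 7) = -1890*(-4*(-1) - 4*7) = -1890*(4 - 28) = -1890*(-24) = 45360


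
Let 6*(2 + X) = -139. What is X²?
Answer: 22801/36 ≈ 633.36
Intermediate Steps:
X = -151/6 (X = -2 + (⅙)*(-139) = -2 - 139/6 = -151/6 ≈ -25.167)
X² = (-151/6)² = 22801/36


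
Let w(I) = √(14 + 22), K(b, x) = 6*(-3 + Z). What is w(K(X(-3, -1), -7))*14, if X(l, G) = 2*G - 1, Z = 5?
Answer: 84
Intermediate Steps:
X(l, G) = -1 + 2*G
K(b, x) = 12 (K(b, x) = 6*(-3 + 5) = 6*2 = 12)
w(I) = 6 (w(I) = √36 = 6)
w(K(X(-3, -1), -7))*14 = 6*14 = 84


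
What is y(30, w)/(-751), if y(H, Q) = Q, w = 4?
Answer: -4/751 ≈ -0.0053262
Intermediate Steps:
y(30, w)/(-751) = 4/(-751) = 4*(-1/751) = -4/751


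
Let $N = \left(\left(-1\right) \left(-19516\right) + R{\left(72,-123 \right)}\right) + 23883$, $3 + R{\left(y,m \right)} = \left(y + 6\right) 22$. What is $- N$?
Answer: $-45112$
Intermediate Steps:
$R{\left(y,m \right)} = 129 + 22 y$ ($R{\left(y,m \right)} = -3 + \left(y + 6\right) 22 = -3 + \left(6 + y\right) 22 = -3 + \left(132 + 22 y\right) = 129 + 22 y$)
$N = 45112$ ($N = \left(\left(-1\right) \left(-19516\right) + \left(129 + 22 \cdot 72\right)\right) + 23883 = \left(19516 + \left(129 + 1584\right)\right) + 23883 = \left(19516 + 1713\right) + 23883 = 21229 + 23883 = 45112$)
$- N = \left(-1\right) 45112 = -45112$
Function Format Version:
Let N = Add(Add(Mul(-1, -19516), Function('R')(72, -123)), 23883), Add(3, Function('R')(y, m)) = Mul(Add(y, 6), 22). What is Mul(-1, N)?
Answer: -45112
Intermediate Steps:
Function('R')(y, m) = Add(129, Mul(22, y)) (Function('R')(y, m) = Add(-3, Mul(Add(y, 6), 22)) = Add(-3, Mul(Add(6, y), 22)) = Add(-3, Add(132, Mul(22, y))) = Add(129, Mul(22, y)))
N = 45112 (N = Add(Add(Mul(-1, -19516), Add(129, Mul(22, 72))), 23883) = Add(Add(19516, Add(129, 1584)), 23883) = Add(Add(19516, 1713), 23883) = Add(21229, 23883) = 45112)
Mul(-1, N) = Mul(-1, 45112) = -45112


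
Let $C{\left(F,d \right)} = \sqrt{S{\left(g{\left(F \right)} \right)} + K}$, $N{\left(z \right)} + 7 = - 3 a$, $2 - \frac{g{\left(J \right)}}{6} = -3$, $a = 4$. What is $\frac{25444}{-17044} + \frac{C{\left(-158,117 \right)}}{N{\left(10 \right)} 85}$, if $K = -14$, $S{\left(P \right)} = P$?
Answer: $- \frac{10290059}{6881515} \approx -1.4953$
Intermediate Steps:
$g{\left(J \right)} = 30$ ($g{\left(J \right)} = 12 - -18 = 12 + 18 = 30$)
$N{\left(z \right)} = -19$ ($N{\left(z \right)} = -7 - 12 = -19$)
$C{\left(F,d \right)} = 4$ ($C{\left(F,d \right)} = \sqrt{30 - 14} = \sqrt{16} = 4$)
$\frac{25444}{-17044} + \frac{C{\left(-158,117 \right)}}{N{\left(10 \right)} 85} = \frac{25444}{-17044} + \frac{4}{\left(-19\right) 85} = 25444 \left(- \frac{1}{17044}\right) + \frac{4}{-1615} = - \frac{6361}{4261} + 4 \left(- \frac{1}{1615}\right) = - \frac{6361}{4261} - \frac{4}{1615} = - \frac{10290059}{6881515}$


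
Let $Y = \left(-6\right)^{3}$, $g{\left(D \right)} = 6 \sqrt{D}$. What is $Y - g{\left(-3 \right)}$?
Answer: $-216 - 6 i \sqrt{3} \approx -216.0 - 10.392 i$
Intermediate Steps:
$Y = -216$
$Y - g{\left(-3 \right)} = -216 - 6 \sqrt{-3} = -216 - 6 i \sqrt{3}$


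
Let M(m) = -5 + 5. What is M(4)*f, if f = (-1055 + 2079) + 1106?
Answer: 0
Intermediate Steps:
M(m) = 0
f = 2130 (f = 1024 + 1106 = 2130)
M(4)*f = 0*2130 = 0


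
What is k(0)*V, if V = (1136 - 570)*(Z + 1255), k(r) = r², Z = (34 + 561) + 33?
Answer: 0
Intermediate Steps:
Z = 628 (Z = 595 + 33 = 628)
V = 1065778 (V = (1136 - 570)*(628 + 1255) = 566*1883 = 1065778)
k(0)*V = 0²*1065778 = 0*1065778 = 0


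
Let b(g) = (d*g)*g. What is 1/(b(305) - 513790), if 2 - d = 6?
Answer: -1/885890 ≈ -1.1288e-6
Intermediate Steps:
d = -4 (d = 2 - 1*6 = 2 - 6 = -4)
b(g) = -4*g² (b(g) = (-4*g)*g = -4*g²)
1/(b(305) - 513790) = 1/(-4*305² - 513790) = 1/(-4*93025 - 513790) = 1/(-372100 - 513790) = 1/(-885890) = -1/885890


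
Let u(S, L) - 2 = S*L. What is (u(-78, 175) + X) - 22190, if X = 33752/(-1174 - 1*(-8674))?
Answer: -67187812/1875 ≈ -35834.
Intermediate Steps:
u(S, L) = 2 + L*S (u(S, L) = 2 + S*L = 2 + L*S)
X = 8438/1875 (X = 33752/(-1174 + 8674) = 33752/7500 = 33752*(1/7500) = 8438/1875 ≈ 4.5003)
(u(-78, 175) + X) - 22190 = ((2 + 175*(-78)) + 8438/1875) - 22190 = ((2 - 13650) + 8438/1875) - 22190 = (-13648 + 8438/1875) - 22190 = -25581562/1875 - 22190 = -67187812/1875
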